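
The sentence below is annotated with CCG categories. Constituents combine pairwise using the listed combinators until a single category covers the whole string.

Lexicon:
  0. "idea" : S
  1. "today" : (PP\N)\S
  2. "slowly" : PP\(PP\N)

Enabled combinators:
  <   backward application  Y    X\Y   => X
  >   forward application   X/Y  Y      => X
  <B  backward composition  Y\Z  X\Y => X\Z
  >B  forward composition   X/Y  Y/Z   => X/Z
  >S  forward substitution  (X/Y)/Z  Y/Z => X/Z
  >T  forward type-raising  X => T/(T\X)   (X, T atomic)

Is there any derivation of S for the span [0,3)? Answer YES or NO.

S (PP\N)\S PP\(PP\N)
CKY chart[0,3] = {N/(N\PP), NP/(NP\PP), PP, PP/(PP\PP), S/(S\PP)}; S ∉ chart

NO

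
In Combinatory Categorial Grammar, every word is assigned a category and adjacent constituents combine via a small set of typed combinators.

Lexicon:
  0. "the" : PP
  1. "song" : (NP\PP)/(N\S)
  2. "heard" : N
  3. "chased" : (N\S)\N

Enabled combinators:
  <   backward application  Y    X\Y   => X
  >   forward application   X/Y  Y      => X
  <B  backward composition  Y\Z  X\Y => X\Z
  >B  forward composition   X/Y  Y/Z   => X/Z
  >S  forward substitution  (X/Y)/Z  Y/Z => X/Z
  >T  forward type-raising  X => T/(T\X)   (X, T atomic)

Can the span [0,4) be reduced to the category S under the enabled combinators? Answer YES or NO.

NO

PP (NP\PP)/(N\S) N (N\S)\N
CKY chart[0,4] = {N/(N\NP), NP, NP/(NP\NP), PP/(PP\NP), S/(S\NP)}; S ∉ chart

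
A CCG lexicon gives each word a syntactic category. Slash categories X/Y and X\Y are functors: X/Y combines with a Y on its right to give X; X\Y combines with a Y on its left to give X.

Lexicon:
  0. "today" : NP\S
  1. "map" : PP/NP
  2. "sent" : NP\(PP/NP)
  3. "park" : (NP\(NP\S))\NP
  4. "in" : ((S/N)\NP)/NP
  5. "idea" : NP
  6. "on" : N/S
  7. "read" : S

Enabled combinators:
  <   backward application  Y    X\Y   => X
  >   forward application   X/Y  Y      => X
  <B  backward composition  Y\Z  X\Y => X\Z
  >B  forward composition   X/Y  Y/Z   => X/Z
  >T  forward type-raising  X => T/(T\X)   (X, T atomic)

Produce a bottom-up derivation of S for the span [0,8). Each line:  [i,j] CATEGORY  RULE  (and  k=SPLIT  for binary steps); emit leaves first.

[0,1] NP\S  lex  "today"
[1,2] PP/NP  lex  "map"
[2,3] NP\(PP/NP)  lex  "sent"
[1,3] NP  <  k=2
[3,4] (NP\(NP\S))\NP  lex  "park"
[1,4] NP\(NP\S)  <  k=3
[0,4] NP  <  k=1
[4,5] ((S/N)\NP)/NP  lex  "in"
[5,6] NP  lex  "idea"
[4,6] (S/N)\NP  >  k=5
[0,6] S/N  <  k=4
[6,7] N/S  lex  "on"
[7,8] S  lex  "read"
[6,8] N  >  k=7
[0,8] S  >  k=6

[0,8] S   >
  [0,6] S/N   <
    [0,4] NP   <
      [0,1] "today" : NP\S
      [1,4] NP\(NP\S)   <
        [1,3] NP   <
          [1,2] "map" : PP/NP
          [2,3] "sent" : NP\(PP/NP)
        [3,4] "park" : (NP\(NP\S))\NP
    [4,6] (S/N)\NP   >
      [4,5] "in" : ((S/N)\NP)/NP
      [5,6] "idea" : NP
  [6,8] N   >
    [6,7] "on" : N/S
    [7,8] "read" : S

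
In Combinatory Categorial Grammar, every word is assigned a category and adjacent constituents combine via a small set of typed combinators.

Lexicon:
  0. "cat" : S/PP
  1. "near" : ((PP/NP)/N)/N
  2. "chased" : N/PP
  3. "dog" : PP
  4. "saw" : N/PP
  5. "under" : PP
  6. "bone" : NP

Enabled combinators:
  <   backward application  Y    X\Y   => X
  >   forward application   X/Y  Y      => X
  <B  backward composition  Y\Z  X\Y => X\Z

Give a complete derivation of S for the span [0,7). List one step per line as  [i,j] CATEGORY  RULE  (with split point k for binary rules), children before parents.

[0,7] S   >
  [0,1] "cat" : S/PP
  [1,7] PP   >
    [1,6] PP/NP   >
      [1,4] (PP/NP)/N   >
        [1,2] "near" : ((PP/NP)/N)/N
        [2,4] N   >
          [2,3] "chased" : N/PP
          [3,4] "dog" : PP
      [4,6] N   >
        [4,5] "saw" : N/PP
        [5,6] "under" : PP
    [6,7] "bone" : NP

[0,1] S/PP  lex  "cat"
[1,2] ((PP/NP)/N)/N  lex  "near"
[2,3] N/PP  lex  "chased"
[3,4] PP  lex  "dog"
[2,4] N  >  k=3
[1,4] (PP/NP)/N  >  k=2
[4,5] N/PP  lex  "saw"
[5,6] PP  lex  "under"
[4,6] N  >  k=5
[1,6] PP/NP  >  k=4
[6,7] NP  lex  "bone"
[1,7] PP  >  k=6
[0,7] S  >  k=1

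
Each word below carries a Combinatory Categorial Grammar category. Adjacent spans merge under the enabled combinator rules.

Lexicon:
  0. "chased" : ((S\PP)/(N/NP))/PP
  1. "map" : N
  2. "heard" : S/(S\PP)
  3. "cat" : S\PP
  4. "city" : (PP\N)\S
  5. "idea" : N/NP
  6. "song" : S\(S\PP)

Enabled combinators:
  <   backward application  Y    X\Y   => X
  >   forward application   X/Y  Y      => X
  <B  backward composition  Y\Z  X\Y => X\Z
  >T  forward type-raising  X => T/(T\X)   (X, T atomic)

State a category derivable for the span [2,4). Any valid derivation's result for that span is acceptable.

[0,7] S   <
  [0,6] S\PP   >
    [0,5] (S\PP)/(N/NP)   >
      [0,1] "chased" : ((S\PP)/(N/NP))/PP
      [1,5] PP   >
        [1,2] PP/(PP\N)   >T
          [1,2] "map" : N
        [2,5] PP\N   <
          [2,4] S   >
            [2,3] "heard" : S/(S\PP)
            [3,4] "cat" : S\PP
          [4,5] "city" : (PP\N)\S
    [5,6] "idea" : N/NP
  [6,7] "song" : S\(S\PP)

S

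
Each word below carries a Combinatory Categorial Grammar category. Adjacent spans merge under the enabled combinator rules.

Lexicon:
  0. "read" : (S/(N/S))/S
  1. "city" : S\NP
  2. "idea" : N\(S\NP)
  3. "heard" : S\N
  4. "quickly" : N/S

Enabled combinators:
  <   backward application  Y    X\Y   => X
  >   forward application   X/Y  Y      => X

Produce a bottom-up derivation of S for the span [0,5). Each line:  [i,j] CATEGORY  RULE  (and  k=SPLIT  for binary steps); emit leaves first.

[0,5] S   >
  [0,4] S/(N/S)   >
    [0,1] "read" : (S/(N/S))/S
    [1,4] S   <
      [1,3] N   <
        [1,2] "city" : S\NP
        [2,3] "idea" : N\(S\NP)
      [3,4] "heard" : S\N
  [4,5] "quickly" : N/S

[0,1] (S/(N/S))/S  lex  "read"
[1,2] S\NP  lex  "city"
[2,3] N\(S\NP)  lex  "idea"
[1,3] N  <  k=2
[3,4] S\N  lex  "heard"
[1,4] S  <  k=3
[0,4] S/(N/S)  >  k=1
[4,5] N/S  lex  "quickly"
[0,5] S  >  k=4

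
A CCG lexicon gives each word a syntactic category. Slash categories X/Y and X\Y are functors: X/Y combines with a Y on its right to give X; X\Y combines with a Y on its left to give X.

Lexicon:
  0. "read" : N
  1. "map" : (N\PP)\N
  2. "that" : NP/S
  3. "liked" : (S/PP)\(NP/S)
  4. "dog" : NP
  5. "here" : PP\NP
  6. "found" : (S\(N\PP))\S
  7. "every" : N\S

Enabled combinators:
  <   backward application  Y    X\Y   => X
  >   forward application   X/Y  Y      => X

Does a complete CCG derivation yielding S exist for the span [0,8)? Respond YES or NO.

NO

N (N\PP)\N NP/S (S/PP)\(NP/S) NP PP\NP (S\(N\PP))\S N\S
CKY chart[0,8] = {N}; S ∉ chart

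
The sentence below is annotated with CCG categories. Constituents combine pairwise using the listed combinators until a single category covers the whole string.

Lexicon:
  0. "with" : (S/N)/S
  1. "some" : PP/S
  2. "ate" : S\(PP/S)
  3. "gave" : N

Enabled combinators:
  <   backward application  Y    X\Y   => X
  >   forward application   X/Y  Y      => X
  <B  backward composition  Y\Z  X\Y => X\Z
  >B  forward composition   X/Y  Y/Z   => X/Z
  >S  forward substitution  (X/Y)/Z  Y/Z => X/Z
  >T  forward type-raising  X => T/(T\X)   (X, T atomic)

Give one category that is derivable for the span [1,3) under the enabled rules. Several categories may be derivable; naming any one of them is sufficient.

[0,4] S   >
  [0,3] S/N   >
    [0,1] "with" : (S/N)/S
    [1,3] S   <
      [1,2] "some" : PP/S
      [2,3] "ate" : S\(PP/S)
  [3,4] "gave" : N

S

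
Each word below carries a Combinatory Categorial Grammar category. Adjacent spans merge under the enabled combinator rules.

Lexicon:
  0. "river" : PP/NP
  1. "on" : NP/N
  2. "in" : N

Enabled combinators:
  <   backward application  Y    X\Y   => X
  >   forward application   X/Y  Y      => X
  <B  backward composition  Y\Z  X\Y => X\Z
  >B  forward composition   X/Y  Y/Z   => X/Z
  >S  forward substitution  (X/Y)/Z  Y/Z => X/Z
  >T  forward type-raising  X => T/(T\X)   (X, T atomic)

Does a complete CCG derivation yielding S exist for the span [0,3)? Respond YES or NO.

PP/NP NP/N N
CKY chart[0,3] = {N/(N\PP), NP/(NP\PP), PP, PP/(NP\NP), PP/(N\N), PP/(PP\PP), S/(S\PP)}; S ∉ chart

NO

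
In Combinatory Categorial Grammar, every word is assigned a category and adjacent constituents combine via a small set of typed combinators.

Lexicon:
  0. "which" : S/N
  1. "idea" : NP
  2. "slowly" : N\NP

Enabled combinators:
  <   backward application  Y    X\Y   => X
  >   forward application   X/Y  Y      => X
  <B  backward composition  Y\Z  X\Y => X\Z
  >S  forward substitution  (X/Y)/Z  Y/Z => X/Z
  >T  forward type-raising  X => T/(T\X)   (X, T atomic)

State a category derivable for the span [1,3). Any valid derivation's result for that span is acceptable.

N

[0,3] S   >
  [0,1] "which" : S/N
  [1,3] N   <
    [1,2] "idea" : NP
    [2,3] "slowly" : N\NP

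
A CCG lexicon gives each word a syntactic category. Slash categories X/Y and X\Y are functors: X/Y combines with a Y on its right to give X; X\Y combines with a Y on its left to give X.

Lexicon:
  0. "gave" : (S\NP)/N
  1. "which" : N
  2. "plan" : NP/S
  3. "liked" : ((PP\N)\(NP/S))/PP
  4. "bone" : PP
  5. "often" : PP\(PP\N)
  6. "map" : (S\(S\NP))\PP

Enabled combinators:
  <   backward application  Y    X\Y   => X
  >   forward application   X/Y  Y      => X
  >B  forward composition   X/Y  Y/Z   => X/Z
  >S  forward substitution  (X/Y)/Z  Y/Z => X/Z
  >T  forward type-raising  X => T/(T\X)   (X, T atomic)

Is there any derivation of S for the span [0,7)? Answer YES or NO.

YES

[0,7] S   <
  [0,2] S\NP   >
    [0,1] "gave" : (S\NP)/N
    [1,2] "which" : N
  [2,7] S\(S\NP)   <
    [2,6] PP   <
      [2,5] PP\N   <
        [2,3] "plan" : NP/S
        [3,5] (PP\N)\(NP/S)   >
          [3,4] "liked" : ((PP\N)\(NP/S))/PP
          [4,5] "bone" : PP
      [5,6] "often" : PP\(PP\N)
    [6,7] "map" : (S\(S\NP))\PP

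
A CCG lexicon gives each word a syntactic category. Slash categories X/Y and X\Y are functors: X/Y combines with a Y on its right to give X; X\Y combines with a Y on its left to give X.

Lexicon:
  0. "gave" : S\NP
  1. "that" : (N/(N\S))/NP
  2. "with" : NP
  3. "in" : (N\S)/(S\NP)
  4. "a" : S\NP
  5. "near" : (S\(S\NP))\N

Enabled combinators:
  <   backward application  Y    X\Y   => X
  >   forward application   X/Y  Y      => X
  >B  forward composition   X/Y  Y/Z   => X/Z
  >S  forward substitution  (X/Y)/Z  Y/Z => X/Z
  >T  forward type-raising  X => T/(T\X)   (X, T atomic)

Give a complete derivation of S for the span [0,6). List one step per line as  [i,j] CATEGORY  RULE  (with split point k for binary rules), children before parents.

[0,1] S\NP  lex  "gave"
[1,2] (N/(N\S))/NP  lex  "that"
[2,3] NP  lex  "with"
[1,3] N/(N\S)  >  k=2
[3,4] (N\S)/(S\NP)  lex  "in"
[4,5] S\NP  lex  "a"
[3,5] N\S  >  k=4
[1,5] N  >  k=3
[5,6] (S\(S\NP))\N  lex  "near"
[1,6] S\(S\NP)  <  k=5
[0,6] S  <  k=1

[0,6] S   <
  [0,1] "gave" : S\NP
  [1,6] S\(S\NP)   <
    [1,5] N   >
      [1,3] N/(N\S)   >
        [1,2] "that" : (N/(N\S))/NP
        [2,3] "with" : NP
      [3,5] N\S   >
        [3,4] "in" : (N\S)/(S\NP)
        [4,5] "a" : S\NP
    [5,6] "near" : (S\(S\NP))\N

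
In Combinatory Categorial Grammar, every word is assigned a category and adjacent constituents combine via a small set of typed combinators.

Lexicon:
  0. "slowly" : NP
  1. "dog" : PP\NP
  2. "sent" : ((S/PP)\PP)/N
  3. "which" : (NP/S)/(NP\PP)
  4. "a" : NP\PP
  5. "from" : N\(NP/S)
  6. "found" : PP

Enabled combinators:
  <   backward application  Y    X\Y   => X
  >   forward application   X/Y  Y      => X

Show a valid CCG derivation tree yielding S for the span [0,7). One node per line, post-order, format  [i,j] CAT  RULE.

[0,1] NP  lex  "slowly"
[1,2] PP\NP  lex  "dog"
[0,2] PP  <  k=1
[2,3] ((S/PP)\PP)/N  lex  "sent"
[3,4] (NP/S)/(NP\PP)  lex  "which"
[4,5] NP\PP  lex  "a"
[3,5] NP/S  >  k=4
[5,6] N\(NP/S)  lex  "from"
[3,6] N  <  k=5
[2,6] (S/PP)\PP  >  k=3
[0,6] S/PP  <  k=2
[6,7] PP  lex  "found"
[0,7] S  >  k=6

[0,7] S   >
  [0,6] S/PP   <
    [0,2] PP   <
      [0,1] "slowly" : NP
      [1,2] "dog" : PP\NP
    [2,6] (S/PP)\PP   >
      [2,3] "sent" : ((S/PP)\PP)/N
      [3,6] N   <
        [3,5] NP/S   >
          [3,4] "which" : (NP/S)/(NP\PP)
          [4,5] "a" : NP\PP
        [5,6] "from" : N\(NP/S)
  [6,7] "found" : PP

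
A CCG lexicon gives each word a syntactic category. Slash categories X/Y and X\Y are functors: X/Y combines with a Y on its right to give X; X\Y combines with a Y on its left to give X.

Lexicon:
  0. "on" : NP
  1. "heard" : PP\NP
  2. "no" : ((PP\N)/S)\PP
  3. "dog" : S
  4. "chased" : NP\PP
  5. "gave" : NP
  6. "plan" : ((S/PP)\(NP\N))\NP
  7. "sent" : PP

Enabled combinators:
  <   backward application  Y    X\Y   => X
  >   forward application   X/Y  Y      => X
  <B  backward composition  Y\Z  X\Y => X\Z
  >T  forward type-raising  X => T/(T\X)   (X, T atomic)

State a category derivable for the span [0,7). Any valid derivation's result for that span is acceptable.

[0,8] S   >
  [0,7] S/PP   <
    [0,5] NP\N   <B
      [0,4] PP\N   >
        [0,3] (PP\N)/S   <
          [0,2] PP   >
            [0,1] PP/(PP\NP)   >T
              [0,1] "on" : NP
            [1,2] "heard" : PP\NP
          [2,3] "no" : ((PP\N)/S)\PP
        [3,4] "dog" : S
      [4,5] "chased" : NP\PP
    [5,7] (S/PP)\(NP\N)   <
      [5,6] "gave" : NP
      [6,7] "plan" : ((S/PP)\(NP\N))\NP
  [7,8] "sent" : PP

S/PP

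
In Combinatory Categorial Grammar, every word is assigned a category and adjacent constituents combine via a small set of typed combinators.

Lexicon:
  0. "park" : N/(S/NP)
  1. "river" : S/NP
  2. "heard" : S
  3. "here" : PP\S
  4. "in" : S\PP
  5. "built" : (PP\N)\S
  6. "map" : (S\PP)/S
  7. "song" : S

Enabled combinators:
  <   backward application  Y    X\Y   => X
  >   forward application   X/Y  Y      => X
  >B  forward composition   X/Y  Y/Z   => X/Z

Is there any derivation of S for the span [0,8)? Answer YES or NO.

YES

[0,8] S   <
  [0,6] PP   <
    [0,2] N   >
      [0,1] "park" : N/(S/NP)
      [1,2] "river" : S/NP
    [2,6] PP\N   <
      [2,5] S   <
        [2,4] PP   <
          [2,3] "heard" : S
          [3,4] "here" : PP\S
        [4,5] "in" : S\PP
      [5,6] "built" : (PP\N)\S
  [6,8] S\PP   >
    [6,7] "map" : (S\PP)/S
    [7,8] "song" : S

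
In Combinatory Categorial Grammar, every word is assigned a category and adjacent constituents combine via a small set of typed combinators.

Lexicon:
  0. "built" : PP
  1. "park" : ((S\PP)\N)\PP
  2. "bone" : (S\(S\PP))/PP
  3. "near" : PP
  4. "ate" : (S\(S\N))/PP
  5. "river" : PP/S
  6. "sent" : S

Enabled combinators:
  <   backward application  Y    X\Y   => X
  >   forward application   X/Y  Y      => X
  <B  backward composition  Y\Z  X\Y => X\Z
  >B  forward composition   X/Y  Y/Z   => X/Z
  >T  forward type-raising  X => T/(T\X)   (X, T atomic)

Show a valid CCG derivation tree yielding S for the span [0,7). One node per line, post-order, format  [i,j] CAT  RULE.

[0,7] S   <
  [0,4] S\N   <B
    [0,2] (S\PP)\N   <
      [0,1] "built" : PP
      [1,2] "park" : ((S\PP)\N)\PP
    [2,4] S\(S\PP)   >
      [2,3] "bone" : (S\(S\PP))/PP
      [3,4] "near" : PP
  [4,7] S\(S\N)   >
    [4,5] "ate" : (S\(S\N))/PP
    [5,7] PP   >
      [5,6] "river" : PP/S
      [6,7] "sent" : S

[0,1] PP  lex  "built"
[1,2] ((S\PP)\N)\PP  lex  "park"
[0,2] (S\PP)\N  <  k=1
[2,3] (S\(S\PP))/PP  lex  "bone"
[3,4] PP  lex  "near"
[2,4] S\(S\PP)  >  k=3
[0,4] S\N  <B  k=2
[4,5] (S\(S\N))/PP  lex  "ate"
[5,6] PP/S  lex  "river"
[6,7] S  lex  "sent"
[5,7] PP  >  k=6
[4,7] S\(S\N)  >  k=5
[0,7] S  <  k=4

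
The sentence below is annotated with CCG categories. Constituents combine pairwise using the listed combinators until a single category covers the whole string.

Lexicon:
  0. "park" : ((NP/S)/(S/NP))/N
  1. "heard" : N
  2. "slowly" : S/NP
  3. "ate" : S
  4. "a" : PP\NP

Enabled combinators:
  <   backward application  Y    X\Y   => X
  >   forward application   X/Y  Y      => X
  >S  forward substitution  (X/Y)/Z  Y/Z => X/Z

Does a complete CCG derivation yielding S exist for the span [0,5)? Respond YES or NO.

((NP/S)/(S/NP))/N N S/NP S PP\NP
CKY chart[0,5] = {PP}; S ∉ chart

NO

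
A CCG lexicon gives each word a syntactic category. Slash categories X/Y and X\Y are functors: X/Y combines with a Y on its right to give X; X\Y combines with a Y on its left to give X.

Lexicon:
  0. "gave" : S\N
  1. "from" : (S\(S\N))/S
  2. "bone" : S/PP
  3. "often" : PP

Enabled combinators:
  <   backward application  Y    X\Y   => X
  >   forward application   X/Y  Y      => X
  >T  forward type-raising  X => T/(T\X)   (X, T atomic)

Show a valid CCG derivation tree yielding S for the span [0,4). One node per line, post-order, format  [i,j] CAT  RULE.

[0,1] S\N  lex  "gave"
[1,2] (S\(S\N))/S  lex  "from"
[2,3] S/PP  lex  "bone"
[3,4] PP  lex  "often"
[2,4] S  >  k=3
[1,4] S\(S\N)  >  k=2
[0,4] S  <  k=1

[0,4] S   <
  [0,1] "gave" : S\N
  [1,4] S\(S\N)   >
    [1,2] "from" : (S\(S\N))/S
    [2,4] S   >
      [2,3] "bone" : S/PP
      [3,4] "often" : PP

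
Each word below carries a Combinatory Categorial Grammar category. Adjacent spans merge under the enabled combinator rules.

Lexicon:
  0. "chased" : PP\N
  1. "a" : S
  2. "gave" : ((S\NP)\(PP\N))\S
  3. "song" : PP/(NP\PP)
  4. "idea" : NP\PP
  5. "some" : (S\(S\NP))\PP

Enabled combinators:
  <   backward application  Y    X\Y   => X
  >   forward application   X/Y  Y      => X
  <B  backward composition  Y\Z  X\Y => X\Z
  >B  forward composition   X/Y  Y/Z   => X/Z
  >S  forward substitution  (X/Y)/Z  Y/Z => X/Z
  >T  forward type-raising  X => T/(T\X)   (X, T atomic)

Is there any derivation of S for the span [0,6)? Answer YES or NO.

YES

[0,6] S   <
  [0,3] S\NP   <
    [0,1] "chased" : PP\N
    [1,3] (S\NP)\(PP\N)   <
      [1,2] "a" : S
      [2,3] "gave" : ((S\NP)\(PP\N))\S
  [3,6] S\(S\NP)   <
    [3,5] PP   >
      [3,4] "song" : PP/(NP\PP)
      [4,5] "idea" : NP\PP
    [5,6] "some" : (S\(S\NP))\PP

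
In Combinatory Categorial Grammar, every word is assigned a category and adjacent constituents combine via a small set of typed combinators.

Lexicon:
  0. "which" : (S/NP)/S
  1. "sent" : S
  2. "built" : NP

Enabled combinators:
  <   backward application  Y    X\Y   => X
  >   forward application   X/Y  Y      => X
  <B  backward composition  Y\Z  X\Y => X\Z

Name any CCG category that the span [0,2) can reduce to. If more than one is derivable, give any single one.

[0,3] S   >
  [0,2] S/NP   >
    [0,1] "which" : (S/NP)/S
    [1,2] "sent" : S
  [2,3] "built" : NP

S/NP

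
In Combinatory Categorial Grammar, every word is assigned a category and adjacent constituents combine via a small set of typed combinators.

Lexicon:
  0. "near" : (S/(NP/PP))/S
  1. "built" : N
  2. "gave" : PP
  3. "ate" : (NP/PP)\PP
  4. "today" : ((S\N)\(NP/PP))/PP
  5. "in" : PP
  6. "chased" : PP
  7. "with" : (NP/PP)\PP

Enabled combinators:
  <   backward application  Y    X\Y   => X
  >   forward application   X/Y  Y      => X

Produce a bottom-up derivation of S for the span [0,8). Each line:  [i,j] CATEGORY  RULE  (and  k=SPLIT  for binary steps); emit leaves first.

[0,8] S   >
  [0,6] S/(NP/PP)   >
    [0,1] "near" : (S/(NP/PP))/S
    [1,6] S   <
      [1,2] "built" : N
      [2,6] S\N   <
        [2,4] NP/PP   <
          [2,3] "gave" : PP
          [3,4] "ate" : (NP/PP)\PP
        [4,6] (S\N)\(NP/PP)   >
          [4,5] "today" : ((S\N)\(NP/PP))/PP
          [5,6] "in" : PP
  [6,8] NP/PP   <
    [6,7] "chased" : PP
    [7,8] "with" : (NP/PP)\PP

[0,1] (S/(NP/PP))/S  lex  "near"
[1,2] N  lex  "built"
[2,3] PP  lex  "gave"
[3,4] (NP/PP)\PP  lex  "ate"
[2,4] NP/PP  <  k=3
[4,5] ((S\N)\(NP/PP))/PP  lex  "today"
[5,6] PP  lex  "in"
[4,6] (S\N)\(NP/PP)  >  k=5
[2,6] S\N  <  k=4
[1,6] S  <  k=2
[0,6] S/(NP/PP)  >  k=1
[6,7] PP  lex  "chased"
[7,8] (NP/PP)\PP  lex  "with"
[6,8] NP/PP  <  k=7
[0,8] S  >  k=6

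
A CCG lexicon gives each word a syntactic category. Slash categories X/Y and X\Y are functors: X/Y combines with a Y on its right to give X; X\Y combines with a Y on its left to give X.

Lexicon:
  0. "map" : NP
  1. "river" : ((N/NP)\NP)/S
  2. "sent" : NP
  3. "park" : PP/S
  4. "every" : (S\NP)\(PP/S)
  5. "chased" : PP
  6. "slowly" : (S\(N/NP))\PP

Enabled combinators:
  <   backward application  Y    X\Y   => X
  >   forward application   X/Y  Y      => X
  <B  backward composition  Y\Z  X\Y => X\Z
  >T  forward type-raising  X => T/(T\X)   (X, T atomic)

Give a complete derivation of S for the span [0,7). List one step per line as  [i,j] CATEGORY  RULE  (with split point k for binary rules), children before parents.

[0,1] NP  lex  "map"
[1,2] ((N/NP)\NP)/S  lex  "river"
[2,3] NP  lex  "sent"
[2,3] S/(S\NP)  >T
[3,4] PP/S  lex  "park"
[4,5] (S\NP)\(PP/S)  lex  "every"
[3,5] S\NP  <  k=4
[2,5] S  >  k=3
[1,5] (N/NP)\NP  >  k=2
[0,5] N/NP  <  k=1
[5,6] PP  lex  "chased"
[6,7] (S\(N/NP))\PP  lex  "slowly"
[5,7] S\(N/NP)  <  k=6
[0,7] S  <  k=5

[0,7] S   <
  [0,5] N/NP   <
    [0,1] "map" : NP
    [1,5] (N/NP)\NP   >
      [1,2] "river" : ((N/NP)\NP)/S
      [2,5] S   >
        [2,3] S/(S\NP)   >T
          [2,3] "sent" : NP
        [3,5] S\NP   <
          [3,4] "park" : PP/S
          [4,5] "every" : (S\NP)\(PP/S)
  [5,7] S\(N/NP)   <
    [5,6] "chased" : PP
    [6,7] "slowly" : (S\(N/NP))\PP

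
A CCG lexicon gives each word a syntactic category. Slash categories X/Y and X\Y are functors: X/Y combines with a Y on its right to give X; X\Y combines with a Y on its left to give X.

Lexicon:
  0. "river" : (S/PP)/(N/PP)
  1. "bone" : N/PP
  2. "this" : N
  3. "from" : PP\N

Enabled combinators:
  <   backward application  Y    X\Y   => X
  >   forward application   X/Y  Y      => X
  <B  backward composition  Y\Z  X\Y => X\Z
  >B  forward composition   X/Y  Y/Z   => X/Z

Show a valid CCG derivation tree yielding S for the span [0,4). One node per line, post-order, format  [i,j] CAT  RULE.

[0,4] S   >
  [0,2] S/PP   >
    [0,1] "river" : (S/PP)/(N/PP)
    [1,2] "bone" : N/PP
  [2,4] PP   <
    [2,3] "this" : N
    [3,4] "from" : PP\N

[0,1] (S/PP)/(N/PP)  lex  "river"
[1,2] N/PP  lex  "bone"
[0,2] S/PP  >  k=1
[2,3] N  lex  "this"
[3,4] PP\N  lex  "from"
[2,4] PP  <  k=3
[0,4] S  >  k=2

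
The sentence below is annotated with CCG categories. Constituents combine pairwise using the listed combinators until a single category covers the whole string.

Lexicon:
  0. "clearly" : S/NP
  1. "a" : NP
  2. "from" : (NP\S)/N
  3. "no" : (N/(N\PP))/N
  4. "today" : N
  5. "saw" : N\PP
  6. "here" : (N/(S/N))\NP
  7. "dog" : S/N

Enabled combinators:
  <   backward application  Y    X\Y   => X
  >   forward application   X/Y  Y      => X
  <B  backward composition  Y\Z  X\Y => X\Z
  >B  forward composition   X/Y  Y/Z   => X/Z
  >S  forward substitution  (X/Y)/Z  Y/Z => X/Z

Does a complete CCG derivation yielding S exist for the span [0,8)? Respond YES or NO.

S/NP NP (NP\S)/N (N/(N\PP))/N N N\PP (N/(S/N))\NP S/N
CKY chart[0,8] = {N}; S ∉ chart

NO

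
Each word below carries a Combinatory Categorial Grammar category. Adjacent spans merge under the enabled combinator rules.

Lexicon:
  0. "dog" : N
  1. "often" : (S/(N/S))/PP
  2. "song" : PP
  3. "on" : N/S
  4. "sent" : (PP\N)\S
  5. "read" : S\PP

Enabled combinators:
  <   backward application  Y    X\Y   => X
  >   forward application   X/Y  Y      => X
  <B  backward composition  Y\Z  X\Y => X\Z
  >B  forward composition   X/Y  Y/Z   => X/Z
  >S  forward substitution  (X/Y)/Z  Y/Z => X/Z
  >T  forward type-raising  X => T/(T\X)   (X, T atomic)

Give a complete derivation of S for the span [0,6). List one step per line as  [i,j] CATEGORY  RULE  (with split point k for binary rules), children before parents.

[0,6] S   <
  [0,5] PP   >
    [0,1] PP/(PP\N)   >T
      [0,1] "dog" : N
    [1,5] PP\N   <
      [1,4] S   >
        [1,3] S/(N/S)   >
          [1,2] "often" : (S/(N/S))/PP
          [2,3] "song" : PP
        [3,4] "on" : N/S
      [4,5] "sent" : (PP\N)\S
  [5,6] "read" : S\PP

[0,1] N  lex  "dog"
[0,1] PP/(PP\N)  >T
[1,2] (S/(N/S))/PP  lex  "often"
[2,3] PP  lex  "song"
[1,3] S/(N/S)  >  k=2
[3,4] N/S  lex  "on"
[1,4] S  >  k=3
[4,5] (PP\N)\S  lex  "sent"
[1,5] PP\N  <  k=4
[0,5] PP  >  k=1
[5,6] S\PP  lex  "read"
[0,6] S  <  k=5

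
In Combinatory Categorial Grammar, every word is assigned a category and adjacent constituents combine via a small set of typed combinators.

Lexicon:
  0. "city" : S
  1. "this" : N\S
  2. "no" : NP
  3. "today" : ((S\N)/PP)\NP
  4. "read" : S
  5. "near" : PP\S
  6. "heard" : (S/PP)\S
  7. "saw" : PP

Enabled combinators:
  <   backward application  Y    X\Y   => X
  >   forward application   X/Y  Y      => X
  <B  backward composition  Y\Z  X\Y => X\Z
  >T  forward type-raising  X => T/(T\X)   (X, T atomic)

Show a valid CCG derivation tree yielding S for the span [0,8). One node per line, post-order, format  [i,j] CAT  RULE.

[0,8] S   >
  [0,7] S/PP   <
    [0,6] S   <
      [0,2] N   <
        [0,1] "city" : S
        [1,2] "this" : N\S
      [2,6] S\N   >
        [2,4] (S\N)/PP   <
          [2,3] "no" : NP
          [3,4] "today" : ((S\N)/PP)\NP
        [4,6] PP   <
          [4,5] "read" : S
          [5,6] "near" : PP\S
    [6,7] "heard" : (S/PP)\S
  [7,8] "saw" : PP

[0,1] S  lex  "city"
[1,2] N\S  lex  "this"
[0,2] N  <  k=1
[2,3] NP  lex  "no"
[3,4] ((S\N)/PP)\NP  lex  "today"
[2,4] (S\N)/PP  <  k=3
[4,5] S  lex  "read"
[5,6] PP\S  lex  "near"
[4,6] PP  <  k=5
[2,6] S\N  >  k=4
[0,6] S  <  k=2
[6,7] (S/PP)\S  lex  "heard"
[0,7] S/PP  <  k=6
[7,8] PP  lex  "saw"
[0,8] S  >  k=7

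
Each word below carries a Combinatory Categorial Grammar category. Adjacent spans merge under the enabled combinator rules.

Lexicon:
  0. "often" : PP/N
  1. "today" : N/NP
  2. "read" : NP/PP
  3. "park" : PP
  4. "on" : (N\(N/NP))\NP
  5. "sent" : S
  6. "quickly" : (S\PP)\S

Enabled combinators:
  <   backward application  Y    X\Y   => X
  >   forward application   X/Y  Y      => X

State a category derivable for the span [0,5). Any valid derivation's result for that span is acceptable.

PP

[0,7] S   <
  [0,5] PP   >
    [0,1] "often" : PP/N
    [1,5] N   <
      [1,2] "today" : N/NP
      [2,5] N\(N/NP)   <
        [2,4] NP   >
          [2,3] "read" : NP/PP
          [3,4] "park" : PP
        [4,5] "on" : (N\(N/NP))\NP
  [5,7] S\PP   <
    [5,6] "sent" : S
    [6,7] "quickly" : (S\PP)\S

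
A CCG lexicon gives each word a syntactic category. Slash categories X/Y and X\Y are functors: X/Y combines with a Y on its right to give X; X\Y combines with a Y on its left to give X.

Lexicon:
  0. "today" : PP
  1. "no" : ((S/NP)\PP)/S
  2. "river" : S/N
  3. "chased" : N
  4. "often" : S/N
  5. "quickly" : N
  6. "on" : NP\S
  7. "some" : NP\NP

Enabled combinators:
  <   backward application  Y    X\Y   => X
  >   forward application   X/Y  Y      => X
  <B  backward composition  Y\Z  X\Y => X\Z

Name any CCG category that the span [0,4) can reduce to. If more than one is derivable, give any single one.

S/NP

[0,8] S   >
  [0,4] S/NP   <
    [0,1] "today" : PP
    [1,4] (S/NP)\PP   >
      [1,2] "no" : ((S/NP)\PP)/S
      [2,4] S   >
        [2,3] "river" : S/N
        [3,4] "chased" : N
  [4,8] NP   <
    [4,6] S   >
      [4,5] "often" : S/N
      [5,6] "quickly" : N
    [6,8] NP\S   <B
      [6,7] "on" : NP\S
      [7,8] "some" : NP\NP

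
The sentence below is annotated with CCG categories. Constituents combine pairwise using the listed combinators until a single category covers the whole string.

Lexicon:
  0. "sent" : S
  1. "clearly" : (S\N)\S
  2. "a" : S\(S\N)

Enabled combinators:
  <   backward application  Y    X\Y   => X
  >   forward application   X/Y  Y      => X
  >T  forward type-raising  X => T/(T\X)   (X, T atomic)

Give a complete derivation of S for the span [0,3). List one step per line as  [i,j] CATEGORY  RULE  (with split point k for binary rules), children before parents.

[0,1] S  lex  "sent"
[1,2] (S\N)\S  lex  "clearly"
[0,2] S\N  <  k=1
[2,3] S\(S\N)  lex  "a"
[0,3] S  <  k=2

[0,3] S   <
  [0,2] S\N   <
    [0,1] "sent" : S
    [1,2] "clearly" : (S\N)\S
  [2,3] "a" : S\(S\N)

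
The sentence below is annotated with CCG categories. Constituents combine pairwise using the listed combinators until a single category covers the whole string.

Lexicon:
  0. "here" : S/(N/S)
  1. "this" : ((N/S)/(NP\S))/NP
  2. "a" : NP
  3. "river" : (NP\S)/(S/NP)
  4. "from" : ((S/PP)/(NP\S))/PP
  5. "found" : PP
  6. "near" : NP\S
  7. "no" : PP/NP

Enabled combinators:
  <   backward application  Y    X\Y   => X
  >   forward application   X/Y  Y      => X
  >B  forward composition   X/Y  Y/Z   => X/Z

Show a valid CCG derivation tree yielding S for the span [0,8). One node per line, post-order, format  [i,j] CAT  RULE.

[0,1] S/(N/S)  lex  "here"
[1,2] ((N/S)/(NP\S))/NP  lex  "this"
[2,3] NP  lex  "a"
[1,3] (N/S)/(NP\S)  >  k=2
[3,4] (NP\S)/(S/NP)  lex  "river"
[4,5] ((S/PP)/(NP\S))/PP  lex  "from"
[5,6] PP  lex  "found"
[4,6] (S/PP)/(NP\S)  >  k=5
[6,7] NP\S  lex  "near"
[4,7] S/PP  >  k=6
[7,8] PP/NP  lex  "no"
[4,8] S/NP  >B  k=7
[3,8] NP\S  >  k=4
[1,8] N/S  >  k=3
[0,8] S  >  k=1

[0,8] S   >
  [0,1] "here" : S/(N/S)
  [1,8] N/S   >
    [1,3] (N/S)/(NP\S)   >
      [1,2] "this" : ((N/S)/(NP\S))/NP
      [2,3] "a" : NP
    [3,8] NP\S   >
      [3,4] "river" : (NP\S)/(S/NP)
      [4,8] S/NP   >B
        [4,7] S/PP   >
          [4,6] (S/PP)/(NP\S)   >
            [4,5] "from" : ((S/PP)/(NP\S))/PP
            [5,6] "found" : PP
          [6,7] "near" : NP\S
        [7,8] "no" : PP/NP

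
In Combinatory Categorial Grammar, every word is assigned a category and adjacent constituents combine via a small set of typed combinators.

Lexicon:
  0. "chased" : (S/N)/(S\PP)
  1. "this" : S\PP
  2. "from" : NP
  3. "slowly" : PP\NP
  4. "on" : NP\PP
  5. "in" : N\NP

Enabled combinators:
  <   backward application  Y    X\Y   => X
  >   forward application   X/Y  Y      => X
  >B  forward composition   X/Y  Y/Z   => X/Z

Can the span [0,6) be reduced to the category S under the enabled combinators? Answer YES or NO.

[0,6] S   >
  [0,2] S/N   >
    [0,1] "chased" : (S/N)/(S\PP)
    [1,2] "this" : S\PP
  [2,6] N   <
    [2,5] NP   <
      [2,4] PP   <
        [2,3] "from" : NP
        [3,4] "slowly" : PP\NP
      [4,5] "on" : NP\PP
    [5,6] "in" : N\NP

YES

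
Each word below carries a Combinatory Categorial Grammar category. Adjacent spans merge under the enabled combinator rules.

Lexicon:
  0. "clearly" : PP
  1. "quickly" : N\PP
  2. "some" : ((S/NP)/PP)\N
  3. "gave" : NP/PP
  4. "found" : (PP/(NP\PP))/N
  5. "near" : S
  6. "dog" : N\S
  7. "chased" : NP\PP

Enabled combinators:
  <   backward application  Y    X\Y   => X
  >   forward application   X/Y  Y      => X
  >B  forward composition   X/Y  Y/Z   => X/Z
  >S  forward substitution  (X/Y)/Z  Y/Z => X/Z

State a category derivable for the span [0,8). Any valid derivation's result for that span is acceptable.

[0,8] S   >
  [0,4] S/PP   >S
    [0,3] (S/NP)/PP   <
      [0,2] N   <
        [0,1] "clearly" : PP
        [1,2] "quickly" : N\PP
      [2,3] "some" : ((S/NP)/PP)\N
    [3,4] "gave" : NP/PP
  [4,8] PP   >
    [4,7] PP/(NP\PP)   >
      [4,5] "found" : (PP/(NP\PP))/N
      [5,7] N   <
        [5,6] "near" : S
        [6,7] "dog" : N\S
    [7,8] "chased" : NP\PP

S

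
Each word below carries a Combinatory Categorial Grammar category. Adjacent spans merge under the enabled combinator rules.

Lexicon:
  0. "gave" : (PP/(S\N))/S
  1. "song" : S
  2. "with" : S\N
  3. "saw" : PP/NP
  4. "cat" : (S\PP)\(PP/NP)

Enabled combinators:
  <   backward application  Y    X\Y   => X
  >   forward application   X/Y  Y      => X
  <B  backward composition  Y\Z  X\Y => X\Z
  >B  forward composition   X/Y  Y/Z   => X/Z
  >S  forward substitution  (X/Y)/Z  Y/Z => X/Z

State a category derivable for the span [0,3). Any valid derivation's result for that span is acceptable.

PP

[0,5] S   <
  [0,3] PP   >
    [0,2] PP/(S\N)   >
      [0,1] "gave" : (PP/(S\N))/S
      [1,2] "song" : S
    [2,3] "with" : S\N
  [3,5] S\PP   <
    [3,4] "saw" : PP/NP
    [4,5] "cat" : (S\PP)\(PP/NP)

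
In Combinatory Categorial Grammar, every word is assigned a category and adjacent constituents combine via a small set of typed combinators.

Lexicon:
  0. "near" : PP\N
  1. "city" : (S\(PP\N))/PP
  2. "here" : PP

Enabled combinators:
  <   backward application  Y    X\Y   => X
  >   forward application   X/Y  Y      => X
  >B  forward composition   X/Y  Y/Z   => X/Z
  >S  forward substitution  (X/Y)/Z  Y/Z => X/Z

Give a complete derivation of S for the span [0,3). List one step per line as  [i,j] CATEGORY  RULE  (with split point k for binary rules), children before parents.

[0,3] S   <
  [0,1] "near" : PP\N
  [1,3] S\(PP\N)   >
    [1,2] "city" : (S\(PP\N))/PP
    [2,3] "here" : PP

[0,1] PP\N  lex  "near"
[1,2] (S\(PP\N))/PP  lex  "city"
[2,3] PP  lex  "here"
[1,3] S\(PP\N)  >  k=2
[0,3] S  <  k=1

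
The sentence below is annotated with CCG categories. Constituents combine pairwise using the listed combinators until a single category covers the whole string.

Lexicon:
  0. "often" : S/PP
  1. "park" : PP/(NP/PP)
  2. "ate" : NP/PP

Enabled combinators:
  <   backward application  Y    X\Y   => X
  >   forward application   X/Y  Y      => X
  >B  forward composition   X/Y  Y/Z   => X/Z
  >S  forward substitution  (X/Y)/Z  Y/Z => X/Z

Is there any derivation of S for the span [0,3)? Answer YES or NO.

YES

[0,3] S   >
  [0,1] "often" : S/PP
  [1,3] PP   >
    [1,2] "park" : PP/(NP/PP)
    [2,3] "ate" : NP/PP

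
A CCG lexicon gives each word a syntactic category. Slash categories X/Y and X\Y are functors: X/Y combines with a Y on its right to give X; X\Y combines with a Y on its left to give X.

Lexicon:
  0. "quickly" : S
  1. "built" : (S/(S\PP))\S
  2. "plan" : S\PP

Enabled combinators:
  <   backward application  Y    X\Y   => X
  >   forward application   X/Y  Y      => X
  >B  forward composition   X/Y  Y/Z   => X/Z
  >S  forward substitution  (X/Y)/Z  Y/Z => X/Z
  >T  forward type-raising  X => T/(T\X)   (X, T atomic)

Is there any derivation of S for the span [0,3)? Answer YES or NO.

[0,3] S   >
  [0,2] S/(S\PP)   <
    [0,1] "quickly" : S
    [1,2] "built" : (S/(S\PP))\S
  [2,3] "plan" : S\PP

YES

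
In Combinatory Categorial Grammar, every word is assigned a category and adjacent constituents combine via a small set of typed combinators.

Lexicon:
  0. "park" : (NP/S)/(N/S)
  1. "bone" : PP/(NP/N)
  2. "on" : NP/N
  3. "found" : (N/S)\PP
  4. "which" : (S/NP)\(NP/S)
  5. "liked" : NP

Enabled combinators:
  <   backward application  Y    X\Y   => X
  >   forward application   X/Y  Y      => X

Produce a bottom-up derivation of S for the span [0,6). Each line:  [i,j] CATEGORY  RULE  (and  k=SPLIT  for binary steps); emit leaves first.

[0,1] (NP/S)/(N/S)  lex  "park"
[1,2] PP/(NP/N)  lex  "bone"
[2,3] NP/N  lex  "on"
[1,3] PP  >  k=2
[3,4] (N/S)\PP  lex  "found"
[1,4] N/S  <  k=3
[0,4] NP/S  >  k=1
[4,5] (S/NP)\(NP/S)  lex  "which"
[0,5] S/NP  <  k=4
[5,6] NP  lex  "liked"
[0,6] S  >  k=5

[0,6] S   >
  [0,5] S/NP   <
    [0,4] NP/S   >
      [0,1] "park" : (NP/S)/(N/S)
      [1,4] N/S   <
        [1,3] PP   >
          [1,2] "bone" : PP/(NP/N)
          [2,3] "on" : NP/N
        [3,4] "found" : (N/S)\PP
    [4,5] "which" : (S/NP)\(NP/S)
  [5,6] "liked" : NP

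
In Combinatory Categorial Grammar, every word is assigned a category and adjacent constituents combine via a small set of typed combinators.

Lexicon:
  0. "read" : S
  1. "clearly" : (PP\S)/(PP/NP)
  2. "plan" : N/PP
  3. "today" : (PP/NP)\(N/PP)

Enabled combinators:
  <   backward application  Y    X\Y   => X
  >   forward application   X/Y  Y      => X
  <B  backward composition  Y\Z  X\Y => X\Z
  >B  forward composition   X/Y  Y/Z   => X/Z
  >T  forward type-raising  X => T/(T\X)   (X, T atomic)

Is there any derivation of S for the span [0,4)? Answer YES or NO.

NO

S (PP\S)/(PP/NP) N/PP (PP/NP)\(N/PP)
CKY chart[0,4] = {N/(N\PP), NP/(NP\PP), PP, PP/(PP\PP), S/(S\PP)}; S ∉ chart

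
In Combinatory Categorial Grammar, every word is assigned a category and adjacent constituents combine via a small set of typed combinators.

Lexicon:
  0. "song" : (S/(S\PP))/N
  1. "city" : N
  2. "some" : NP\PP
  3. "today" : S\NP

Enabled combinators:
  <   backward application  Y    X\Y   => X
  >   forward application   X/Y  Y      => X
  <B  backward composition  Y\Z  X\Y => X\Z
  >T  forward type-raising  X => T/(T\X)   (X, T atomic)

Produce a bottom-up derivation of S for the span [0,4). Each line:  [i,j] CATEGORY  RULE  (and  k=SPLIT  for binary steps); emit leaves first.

[0,1] (S/(S\PP))/N  lex  "song"
[1,2] N  lex  "city"
[0,2] S/(S\PP)  >  k=1
[2,3] NP\PP  lex  "some"
[3,4] S\NP  lex  "today"
[2,4] S\PP  <B  k=3
[0,4] S  >  k=2

[0,4] S   >
  [0,2] S/(S\PP)   >
    [0,1] "song" : (S/(S\PP))/N
    [1,2] "city" : N
  [2,4] S\PP   <B
    [2,3] "some" : NP\PP
    [3,4] "today" : S\NP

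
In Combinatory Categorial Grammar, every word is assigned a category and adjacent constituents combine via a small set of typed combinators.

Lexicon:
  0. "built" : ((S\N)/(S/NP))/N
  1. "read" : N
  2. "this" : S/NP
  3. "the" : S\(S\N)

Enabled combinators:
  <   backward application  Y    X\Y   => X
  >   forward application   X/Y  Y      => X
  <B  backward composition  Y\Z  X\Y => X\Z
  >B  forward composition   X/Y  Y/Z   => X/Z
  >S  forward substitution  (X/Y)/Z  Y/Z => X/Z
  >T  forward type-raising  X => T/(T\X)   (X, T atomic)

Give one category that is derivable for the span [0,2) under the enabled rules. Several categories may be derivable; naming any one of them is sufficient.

[0,4] S   <
  [0,3] S\N   >
    [0,2] (S\N)/(S/NP)   >
      [0,1] "built" : ((S\N)/(S/NP))/N
      [1,2] "read" : N
    [2,3] "this" : S/NP
  [3,4] "the" : S\(S\N)

(S\N)/(S/NP)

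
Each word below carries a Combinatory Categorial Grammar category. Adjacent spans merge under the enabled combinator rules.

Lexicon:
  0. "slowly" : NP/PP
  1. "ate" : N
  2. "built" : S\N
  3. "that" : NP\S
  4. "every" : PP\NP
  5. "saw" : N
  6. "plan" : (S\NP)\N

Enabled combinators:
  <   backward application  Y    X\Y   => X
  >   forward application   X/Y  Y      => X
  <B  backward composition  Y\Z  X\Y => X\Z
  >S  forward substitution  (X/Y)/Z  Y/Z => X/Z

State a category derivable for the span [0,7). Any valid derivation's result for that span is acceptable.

[0,7] S   <
  [0,5] NP   >
    [0,1] "slowly" : NP/PP
    [1,5] PP   <
      [1,4] NP   <
        [1,3] S   <
          [1,2] "ate" : N
          [2,3] "built" : S\N
        [3,4] "that" : NP\S
      [4,5] "every" : PP\NP
  [5,7] S\NP   <
    [5,6] "saw" : N
    [6,7] "plan" : (S\NP)\N

S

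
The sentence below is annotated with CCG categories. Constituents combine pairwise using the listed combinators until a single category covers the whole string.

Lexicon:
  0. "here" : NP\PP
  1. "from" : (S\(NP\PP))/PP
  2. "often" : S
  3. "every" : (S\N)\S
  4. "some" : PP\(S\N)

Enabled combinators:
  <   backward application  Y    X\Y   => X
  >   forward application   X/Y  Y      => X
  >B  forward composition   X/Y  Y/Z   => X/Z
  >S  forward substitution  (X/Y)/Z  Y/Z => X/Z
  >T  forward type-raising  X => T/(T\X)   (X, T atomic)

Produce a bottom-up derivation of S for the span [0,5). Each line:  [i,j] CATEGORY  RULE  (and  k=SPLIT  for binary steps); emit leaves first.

[0,1] NP\PP  lex  "here"
[1,2] (S\(NP\PP))/PP  lex  "from"
[2,3] S  lex  "often"
[3,4] (S\N)\S  lex  "every"
[2,4] S\N  <  k=3
[4,5] PP\(S\N)  lex  "some"
[2,5] PP  <  k=4
[1,5] S\(NP\PP)  >  k=2
[0,5] S  <  k=1

[0,5] S   <
  [0,1] "here" : NP\PP
  [1,5] S\(NP\PP)   >
    [1,2] "from" : (S\(NP\PP))/PP
    [2,5] PP   <
      [2,4] S\N   <
        [2,3] "often" : S
        [3,4] "every" : (S\N)\S
      [4,5] "some" : PP\(S\N)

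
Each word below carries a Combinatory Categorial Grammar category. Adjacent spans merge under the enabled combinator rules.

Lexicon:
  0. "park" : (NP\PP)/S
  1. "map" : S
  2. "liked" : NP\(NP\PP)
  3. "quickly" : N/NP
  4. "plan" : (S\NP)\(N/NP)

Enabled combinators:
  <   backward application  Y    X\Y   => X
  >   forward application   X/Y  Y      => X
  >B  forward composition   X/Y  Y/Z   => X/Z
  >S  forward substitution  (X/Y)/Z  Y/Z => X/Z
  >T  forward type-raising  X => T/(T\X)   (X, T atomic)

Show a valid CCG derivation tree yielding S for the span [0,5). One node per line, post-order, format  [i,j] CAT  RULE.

[0,5] S   <
  [0,3] NP   <
    [0,2] NP\PP   >
      [0,1] "park" : (NP\PP)/S
      [1,2] "map" : S
    [2,3] "liked" : NP\(NP\PP)
  [3,5] S\NP   <
    [3,4] "quickly" : N/NP
    [4,5] "plan" : (S\NP)\(N/NP)

[0,1] (NP\PP)/S  lex  "park"
[1,2] S  lex  "map"
[0,2] NP\PP  >  k=1
[2,3] NP\(NP\PP)  lex  "liked"
[0,3] NP  <  k=2
[3,4] N/NP  lex  "quickly"
[4,5] (S\NP)\(N/NP)  lex  "plan"
[3,5] S\NP  <  k=4
[0,5] S  <  k=3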